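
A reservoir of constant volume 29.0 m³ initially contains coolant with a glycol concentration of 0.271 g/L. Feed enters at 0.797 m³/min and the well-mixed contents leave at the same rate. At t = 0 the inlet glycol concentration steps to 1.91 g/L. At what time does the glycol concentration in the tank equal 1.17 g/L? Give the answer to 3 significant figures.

Species balance: V dC/dt = Q(C_in − C) ⇒ τ = V/Q = 36.386 min.
C(t) = C_in + (C₀ − C_in) e^(−t/τ). Set C = 1.17 and solve for t:
e^(−t/τ) = (C − C_in)/(C₀ − C_in) = (1.17 − 1.91)/(0.271 − 1.91) = 0.45149
t = −τ ln(…) = 36.386 × 0.79519 = 28.934 min.

28.9 min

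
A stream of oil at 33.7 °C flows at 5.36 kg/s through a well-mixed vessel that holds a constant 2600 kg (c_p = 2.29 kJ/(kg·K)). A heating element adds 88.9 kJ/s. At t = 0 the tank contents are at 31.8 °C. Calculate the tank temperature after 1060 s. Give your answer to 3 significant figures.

39.9 °C

M c_p dT/dt = ṁ c_p (T_in − T) + Q̇.
τ = M/ṁ = 485.07 s; T_ss = T_in + Q̇/(ṁ c_p) = 33.7 + 88.9/(5.36·2.29) = 40.943 °C.
T approaches T_ss exponentially: T(t) = T_ss + (T₀ − T_ss) e^(−t/τ).
T(1060) = 40.943 + (-9.1427)·e^(−1060/485.07) = 40.943 + (-9.1427)·0.11245 = 39.915 °C.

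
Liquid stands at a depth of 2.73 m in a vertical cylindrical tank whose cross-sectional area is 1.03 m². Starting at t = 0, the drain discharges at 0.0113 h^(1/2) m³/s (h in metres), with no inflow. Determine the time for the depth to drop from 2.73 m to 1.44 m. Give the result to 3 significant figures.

82.4 s

A dh/dt = −Q_out = −0.0113 √h.
This is separable: 2 d(√h)/dt = −0.0113/A, so √h = √h₀ − (0.0113/(2A)) t.
t = 2A(√h₀ − √h)/0.0113 = 2·1.03·(√2.73 − √1.44)/0.0113
  = 2.0600 × (1.6523 − 1.2000) / 0.0113 = 82.449 s.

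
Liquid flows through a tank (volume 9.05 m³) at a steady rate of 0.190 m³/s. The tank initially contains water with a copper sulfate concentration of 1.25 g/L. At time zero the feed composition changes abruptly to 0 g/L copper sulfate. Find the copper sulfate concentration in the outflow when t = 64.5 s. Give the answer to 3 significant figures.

Mass balance on the solute (V constant): V dC/dt = Q(C_in − C).
Time constant τ = V/Q = 9.05/0.190 = 47.632 s.
This is linear first-order; C(t) = C_in + (C₀ − C_in) e^(−t/τ).
C(64.5) = 0 + (1.25 − 0)·e^(−64.5/47.632) = 0 + (1.2500)·0.25817 = 0.32271 g/L.

0.323 g/L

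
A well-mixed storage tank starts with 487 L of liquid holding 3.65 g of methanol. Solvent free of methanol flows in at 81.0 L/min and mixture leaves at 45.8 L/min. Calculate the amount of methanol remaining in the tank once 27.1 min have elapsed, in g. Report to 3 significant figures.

0.890 g

Let m(t) be the amount of methanol. Volume: V(t) = V₀ + (Q_in − Q_out) t = 487 + 35.200 t; V(27.1) = 1440.9 L.
Species balance (pure solvent in): dm/dt = −Q_out · m/V(t).
Separate: dm/m = −Q_out dt/V(t) ⇒ ln(m/m₀) = −(Q_out/(Q_in−Q_out)) ln(V/V₀).
m = m₀ (V₀/V)^(Q_out/(Q_in−Q_out)) = 3.65 × (487/1440.9)^(1.3011) = 0.88984 g.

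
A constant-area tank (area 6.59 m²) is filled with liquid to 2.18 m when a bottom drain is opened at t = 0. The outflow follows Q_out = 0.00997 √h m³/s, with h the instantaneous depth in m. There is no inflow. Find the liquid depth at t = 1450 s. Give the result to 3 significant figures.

0.144 m

With no inflow, A dh/dt = −0.00997 √h.
Separate and integrate: 2(√h − √h₀) = −(0.00997/A) t.
√h = √2.18 − 0.00997·1450/(2·6.59) = 1.4765 − 1.0969 = 0.37963.
h = 0.37963² = 0.14412 m.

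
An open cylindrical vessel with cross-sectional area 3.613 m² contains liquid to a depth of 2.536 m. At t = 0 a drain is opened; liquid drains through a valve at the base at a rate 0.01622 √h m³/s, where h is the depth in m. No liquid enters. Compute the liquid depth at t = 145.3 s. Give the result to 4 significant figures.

A dh/dt = −Q_out = −0.01622 √h.
Separate and integrate: 2(√h − √h₀) = −(0.01622/A) t.
√h = √2.536 − 0.01622·145.3/(2·3.613) = 1.59248 − 0.326151 = 1.26633.
h = 1.26633² = 1.60360 m.

1.604 m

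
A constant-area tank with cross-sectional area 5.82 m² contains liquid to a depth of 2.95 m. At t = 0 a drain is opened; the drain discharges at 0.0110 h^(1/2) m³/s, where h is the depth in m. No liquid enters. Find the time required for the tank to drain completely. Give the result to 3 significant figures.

1820 s

Accumulation of liquid (constant cross-section A): A dh/dt = −0.0110 √h.
This is separable: 2 d(√h)/dt = −0.0110/A, so √h = √h₀ − (0.0110/(2A)) t.
Set h = 0: 2√h₀ = (0.0110/A) t_empty ⇒ t_empty = 2A√h₀/0.0110.
t_empty = 2·5.82·√2.95/0.0110 = 11.640·1.7176/0.0110 = 1817.5 s.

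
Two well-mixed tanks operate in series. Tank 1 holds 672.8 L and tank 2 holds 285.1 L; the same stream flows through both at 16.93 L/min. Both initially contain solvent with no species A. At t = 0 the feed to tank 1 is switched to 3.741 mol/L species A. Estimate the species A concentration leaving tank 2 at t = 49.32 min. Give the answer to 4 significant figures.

Time constants: τᵢ = Vᵢ/Q for each well-mixed tank.
τ₁ = 672.8/16.93 = 39.7401 min; τ₂ = 285.1/16.93 = 16.8399 min.
Tank 1: C₁ = C_in(1 − e^(−t/τ₁)). Tank 2 (τ₁ ≠ τ₂): C₂ = C_in[1 − (τ₁ e^(−t/τ₁) − τ₂ e^(−t/τ₂))/(τ₁ − τ₂)].
At t = 49.32: e^(−t/τ₁) = 0.289077, e^(−t/τ₂) = 0.0534636.
C₂ = 3.741·[1 − (39.7401·0.289077 − 16.8399·0.0534636)/(22.9002)] = 3.741·0.537663 = 2.01140 mol/L.

2.011 mol/L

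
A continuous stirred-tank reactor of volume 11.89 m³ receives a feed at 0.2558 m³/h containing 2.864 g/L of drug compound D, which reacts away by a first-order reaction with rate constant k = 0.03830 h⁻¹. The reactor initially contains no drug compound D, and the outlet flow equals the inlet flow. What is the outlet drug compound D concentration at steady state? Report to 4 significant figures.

Species balance: V dC/dt = Q C_in − Q C − k V C.
Steady state (dC/dt = 0): C_ss = Q C_in/(Q + kV) = C_in/(1 + kV/Q).
C_ss = 0.2558·2.864/(0.2558 + 0.03830·11.89) = 0.732611/0.711187 = 1.03012 g/L.

1.030 g/L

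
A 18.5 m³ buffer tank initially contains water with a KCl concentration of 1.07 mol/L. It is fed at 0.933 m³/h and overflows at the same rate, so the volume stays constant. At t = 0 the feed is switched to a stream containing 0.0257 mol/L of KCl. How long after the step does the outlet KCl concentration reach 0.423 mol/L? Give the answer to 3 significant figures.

19.2 h

Species balance: V dC/dt = Q(C_in − C) ⇒ τ = V/Q = 19.829 h.
C(t) = C_in + (C₀ − C_in) e^(−t/τ). Set C = 0.423 and solve for t:
e^(−t/τ) = (C − C_in)/(C₀ − C_in) = (0.423 − 0.0257)/(1.07 − 0.0257) = 0.38045
t = −τ ln(…) = 19.829 × 0.96641 = 19.162 h.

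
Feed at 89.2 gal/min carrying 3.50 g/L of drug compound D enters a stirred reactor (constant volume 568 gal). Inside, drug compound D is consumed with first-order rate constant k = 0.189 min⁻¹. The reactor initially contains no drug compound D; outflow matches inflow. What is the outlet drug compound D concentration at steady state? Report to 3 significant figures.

V dC/dt = Q(C_in − C) − k V C.
Steady state (dC/dt = 0): C_ss = Q C_in/(Q + kV) = C_in/(1 + kV/Q).
C_ss = 89.2·3.50/(89.2 + 0.189·568) = 312.20/196.55 = 1.5884 g/L.

1.59 g/L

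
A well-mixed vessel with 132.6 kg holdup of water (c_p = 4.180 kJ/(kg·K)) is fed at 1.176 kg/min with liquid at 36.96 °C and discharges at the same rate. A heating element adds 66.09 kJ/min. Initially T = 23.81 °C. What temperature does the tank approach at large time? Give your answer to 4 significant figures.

50.40 °C

Unsteady energy balance on the tank contents: M c_p dT/dt = ṁ c_p (T_in − T) + 66.09.
At steady state dT/dt = 0 ⇒ T_ss = T_in + Q̇/(ṁ c_p) = 36.96 + 66.09/(1.176·4.180) = 50.4047 °C.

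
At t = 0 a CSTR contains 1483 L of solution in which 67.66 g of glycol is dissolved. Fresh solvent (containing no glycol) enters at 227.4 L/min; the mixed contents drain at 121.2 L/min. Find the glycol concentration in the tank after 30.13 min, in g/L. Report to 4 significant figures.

0.003890 g/L

Let m(t) be the amount of glycol. Volume: V(t) = V₀ + (Q_in − Q_out) t = 1483 + 106.200 t; V(30.13) = 4682.81 L.
Species balance (pure solvent in): dm/dt = −Q_out · m/V(t).
dm/m = −Q_out dt/(V₀ + 106.200 t); integrating gives ln(m/m₀) = −(Q_out/(Q_in−Q_out)) ln(V/V₀).
m = m₀ (V₀/V)^(Q_out/(Q_in−Q_out)) = 67.66 × (1483/4682.81)^(1.14124) = 18.2153 g.
C = m/V = 18.2153/4682.81 = 0.00388982 g/L.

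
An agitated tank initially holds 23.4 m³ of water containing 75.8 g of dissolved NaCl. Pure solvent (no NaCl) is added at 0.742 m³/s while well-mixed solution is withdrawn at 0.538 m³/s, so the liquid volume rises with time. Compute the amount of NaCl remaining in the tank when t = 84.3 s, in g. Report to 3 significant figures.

Let m(t) be the amount of NaCl. Volume: V(t) = V₀ + (Q_in − Q_out) t = 23.4 + 0.20400 t; V(84.3) = 40.597 m³.
No NaCl enters, so dm/dt = −Q_out · (m/V).
Separate: dm/m = −Q_out dt/V(t) ⇒ ln(m/m₀) = −(Q_out/(Q_in−Q_out)) ln(V/V₀).
m = m₀ (V₀/V)^(Q_out/(Q_in−Q_out)) = 75.8 × (23.4/40.597)^(2.6373) = 17.727 g.

17.7 g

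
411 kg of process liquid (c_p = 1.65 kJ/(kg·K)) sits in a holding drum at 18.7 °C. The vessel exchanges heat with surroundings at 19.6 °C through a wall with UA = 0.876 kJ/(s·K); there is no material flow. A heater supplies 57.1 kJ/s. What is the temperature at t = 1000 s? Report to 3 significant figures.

M c_p dT/dt = −UA(T − T_amb) + Q̇.
dT/dt = (T_ss − T)/τ with T_ss = T_amb + Q̇/UA = 19.6 + 57.1/0.876 = 84.783 °C, τ = M c_p/UA = 411·1.65/0.876 = 774.14 s.
T approaches T_ss exponentially: T(t) = T_ss + (T₀ − T_ss) e^(−t/τ).
T(1000) = 84.783 + (-66.083)·0.27479 = 66.624 °C.

66.6 °C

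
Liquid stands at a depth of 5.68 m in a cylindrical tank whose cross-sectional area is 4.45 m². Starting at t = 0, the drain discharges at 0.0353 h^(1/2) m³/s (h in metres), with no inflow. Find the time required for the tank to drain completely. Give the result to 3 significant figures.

601 s

Accumulation of liquid (constant cross-section A): A dh/dt = −0.0353 √h.
Separate and integrate: 2(√h − √h₀) = −(0.0353/A) t.
Tank is empty when √h = 0: t_empty = 2A√h₀/0.0353.
t_empty = 2·4.45·√5.68/0.0353 = 8.9000·2.3833/0.0353 = 600.88 s.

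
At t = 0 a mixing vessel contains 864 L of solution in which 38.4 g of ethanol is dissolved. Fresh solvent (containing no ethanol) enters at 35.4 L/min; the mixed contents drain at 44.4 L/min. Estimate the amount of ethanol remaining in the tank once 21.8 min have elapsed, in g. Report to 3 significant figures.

10.8 g

Let m(t) be the amount of ethanol. Volume: V(t) = V₀ + (Q_in − Q_out) t = 864 − 9.0000 t; V(21.8) = 667.80 L.
Solute balance: dm/dt = 0 − Q_out C = −Q_out m/V(t).
dm/m = −Q_out dt/(V₀ − 9.0000 t); integrating gives ln(m/m₀) = −(Q_out/(Q_in−Q_out)) ln(V/V₀).
m = m₀ (V₀/V)^(Q_out/(Q_in−Q_out)) = 38.4 × (864/667.80)^(-4.9333) = 10.776 g.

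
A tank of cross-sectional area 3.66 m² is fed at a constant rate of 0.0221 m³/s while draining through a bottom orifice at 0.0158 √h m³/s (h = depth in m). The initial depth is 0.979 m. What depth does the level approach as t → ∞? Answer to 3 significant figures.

1.96 m

A dh/dt = Q_in − 0.0158 √h. Steady state requires inflow = outflow:
Q_in = 0.0158 √h_ss ⇒ √h_ss = 0.0221/0.0158 = 1.3987.
h_ss = 1.3987² = 1.9565 m. (Since h₀ = 0.979 m < h_ss, the level will rise toward this value.)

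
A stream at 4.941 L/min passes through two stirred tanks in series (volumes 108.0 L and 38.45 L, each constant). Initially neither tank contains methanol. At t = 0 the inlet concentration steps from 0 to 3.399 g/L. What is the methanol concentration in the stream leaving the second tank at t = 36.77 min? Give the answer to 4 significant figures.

Each tank obeys Vᵢ dCᵢ/dt = Q(Cᵢ₋₁ − Cᵢ), so τᵢ = Vᵢ/Q.
τ₁ = 108.0/4.941 = 21.8579 min; τ₂ = 38.45/4.941 = 7.78183 min.
Tank 1: C₁ = C_in(1 − e^(−t/τ₁)). Tank 2 (τ₁ ≠ τ₂): C₂ = C_in[1 − (τ₁ e^(−t/τ₁) − τ₂ e^(−t/τ₂))/(τ₁ − τ₂)].
At t = 36.77: e^(−t/τ₁) = 0.185959, e^(−t/τ₂) = 0.00886972.
C₂ = 3.399·[1 − (21.8579·0.185959 − 7.78183·0.00886972)/(14.0761)] = 3.399·0.716139 = 2.43415 g/L.

2.434 g/L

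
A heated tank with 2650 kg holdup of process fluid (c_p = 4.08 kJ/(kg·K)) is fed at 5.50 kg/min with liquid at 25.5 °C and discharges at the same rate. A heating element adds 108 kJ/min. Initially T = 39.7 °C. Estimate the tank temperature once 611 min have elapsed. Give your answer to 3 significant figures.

M c_p dT/dt = ṁ c_p (T_in − T) + Q̇.
τ = M/ṁ = 481.82 min; T_ss = T_in + Q̇/(ṁ c_p) = 25.5 + 108/(5.50·4.08) = 30.313 °C.
Integrating: T(t) = T_ss + (T₀ − T_ss) e^(−t/τ).
T(611) = 30.313 + (9.3872)·e^(−611/481.82) = 30.313 + (9.3872)·0.28136 = 32.954 °C.

33.0 °C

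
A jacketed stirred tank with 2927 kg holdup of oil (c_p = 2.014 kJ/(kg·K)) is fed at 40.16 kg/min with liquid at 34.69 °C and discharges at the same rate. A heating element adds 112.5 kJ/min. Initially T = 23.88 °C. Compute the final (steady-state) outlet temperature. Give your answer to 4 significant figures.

M c_p dT/dt = ṁ c_p (T_in − T) + Q̇.
At steady state dT/dt = 0 ⇒ T_ss = T_in + Q̇/(ṁ c_p) = 34.69 + 112.5/(40.16·2.014) = 36.0809 °C.

36.08 °C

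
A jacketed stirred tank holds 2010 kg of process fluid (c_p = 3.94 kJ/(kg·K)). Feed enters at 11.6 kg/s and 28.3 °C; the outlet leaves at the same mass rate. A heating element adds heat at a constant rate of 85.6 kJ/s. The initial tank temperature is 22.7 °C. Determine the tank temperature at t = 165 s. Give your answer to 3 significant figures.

27.3 °C

First-law balance (no shaft work): M c_p dT/dt = ṁ c_p (T_in − T) + 85.6.
Rearrange: dT/dt = (T_ss − T)/τ with τ = M/ṁ = 173.28 s and T_ss = T_in + Q̇/(ṁ c_p) = 30.173 °C.
Solution: T(t) = T_ss + (T₀ − T_ss) e^(−t/τ).
T(165) = 30.173 + (-7.4729)·e^(−165/173.28) = 30.173 + (-7.4729)·0.38588 = 27.289 °C.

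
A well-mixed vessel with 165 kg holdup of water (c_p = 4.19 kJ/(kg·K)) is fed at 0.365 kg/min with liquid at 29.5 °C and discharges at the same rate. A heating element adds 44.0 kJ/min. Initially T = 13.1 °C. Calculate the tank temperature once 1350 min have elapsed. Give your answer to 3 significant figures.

M c_p dT/dt = ṁ c_p (T_in − T) + Q̇.
τ = M/ṁ = 452.05 min; T_ss = T_in + Q̇/(ṁ c_p) = 29.5 + 44.0/(0.365·4.19) = 58.270 °C.
Solution: T(t) = T_ss + (T₀ − T_ss) e^(−t/τ).
T(1350) = 58.270 + (-45.170)·e^(−1350/452.05) = 58.270 + (-45.170)·0.050471 = 55.991 °C.

56.0 °C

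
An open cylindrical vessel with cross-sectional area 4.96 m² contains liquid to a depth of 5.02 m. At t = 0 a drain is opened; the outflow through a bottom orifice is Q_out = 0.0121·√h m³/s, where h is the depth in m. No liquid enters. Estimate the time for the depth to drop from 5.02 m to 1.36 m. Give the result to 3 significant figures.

With no inflow, A dh/dt = −0.0121 √h.
This is separable: 2 d(√h)/dt = −0.0121/A, so √h = √h₀ − (0.0121/(2A)) t.
t = 2A(√h₀ − √h)/0.0121 = 2·4.96·(√5.02 − √1.36)/0.0121
  = 9.9200 × (2.2405 − 1.1662) / 0.0121 = 880.79 s.

881 s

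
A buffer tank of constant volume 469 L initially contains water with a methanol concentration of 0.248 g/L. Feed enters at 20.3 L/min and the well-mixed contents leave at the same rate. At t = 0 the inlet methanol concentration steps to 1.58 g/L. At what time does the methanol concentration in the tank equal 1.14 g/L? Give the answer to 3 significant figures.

Species balance: V dC/dt = Q(C_in − C) ⇒ τ = V/Q = 23.103 min.
C(t) = C_in + (C₀ − C_in) e^(−t/τ). Set C = 1.14 and solve for t:
e^(−t/τ) = (C − C_in)/(C₀ − C_in) = (1.14 − 1.58)/(0.248 − 1.58) = 0.33033
t = −τ ln(…) = 23.103 × 1.1077 = 25.591 min.

25.6 min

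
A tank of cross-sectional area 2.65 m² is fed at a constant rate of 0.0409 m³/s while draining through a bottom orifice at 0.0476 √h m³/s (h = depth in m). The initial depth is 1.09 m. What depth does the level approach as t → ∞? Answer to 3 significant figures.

0.738 m

Mass balance (ρ constant): A dh/dt = Q_in − 0.0476 √h. At steady state dh/dt = 0:
Q_in = 0.0476 √h_ss ⇒ √h_ss = 0.0409/0.0476 = 0.85924.
h_ss = 0.85924² = 0.73830 m. (Since h₀ = 1.09 m > h_ss, the level will fall toward this value.)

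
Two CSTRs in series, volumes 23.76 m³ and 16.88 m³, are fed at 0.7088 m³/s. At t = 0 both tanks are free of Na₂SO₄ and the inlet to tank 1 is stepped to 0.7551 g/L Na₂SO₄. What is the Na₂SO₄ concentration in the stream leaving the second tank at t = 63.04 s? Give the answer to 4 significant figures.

Each tank obeys Vᵢ dCᵢ/dt = Q(Cᵢ₋₁ − Cᵢ), so τᵢ = Vᵢ/Q.
τ₁ = 23.76/0.7088 = 33.5214 s; τ₂ = 16.88/0.7088 = 23.8149 s.
Tank 1: C₁ = C_in(1 − e^(−t/τ₁)). Tank 2 (τ₁ ≠ τ₂): C₂ = C_in[1 − (τ₁ e^(−t/τ₁) − τ₂ e^(−t/τ₂))/(τ₁ − τ₂)].
At t = 63.04: e^(−t/τ₁) = 0.152501, e^(−t/τ₂) = 0.0708576.
C₂ = 0.7551·[1 − (33.5214·0.152501 − 23.8149·0.0708576)/(9.70655)] = 0.7551·0.647190 = 0.488693 g/L.

0.4887 g/L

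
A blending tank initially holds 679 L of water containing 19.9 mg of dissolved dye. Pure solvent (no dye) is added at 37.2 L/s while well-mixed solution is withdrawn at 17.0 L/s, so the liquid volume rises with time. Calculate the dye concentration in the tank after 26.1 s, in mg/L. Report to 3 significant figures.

0.0102 mg/L

Total volume: dV/dt = Q_in − Q_out = 20.200 L/s, so V(t) = 679 + 20.200 t and V(26.1) = 1206.2 L.
Species balance (pure solvent in): dm/dt = −Q_out · m/V(t).
dm/m = −Q_out dt/(V₀ + 20.200 t); integrating gives ln(m/m₀) = −(Q_out/(Q_in−Q_out)) ln(V/V₀).
m = m₀ (V₀/V)^(Q_out/(Q_in−Q_out)) = 19.9 × (679/1206.2)^(0.84158) = 12.270 mg.
C = m/V = 12.270/1206.2 = 0.010172 mg/L.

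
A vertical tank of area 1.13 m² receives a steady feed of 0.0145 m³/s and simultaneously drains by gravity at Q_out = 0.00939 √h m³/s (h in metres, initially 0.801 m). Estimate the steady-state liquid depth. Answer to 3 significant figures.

2.38 m

A dh/dt = Q_in − 0.00939 √h. Steady state requires inflow = outflow:
Q_in = 0.00939 √h_ss ⇒ √h_ss = 0.0145/0.00939 = 1.5442.
h_ss = 1.5442² = 2.3845 m. (Since h₀ = 0.801 m < h_ss, the level will rise toward this value.)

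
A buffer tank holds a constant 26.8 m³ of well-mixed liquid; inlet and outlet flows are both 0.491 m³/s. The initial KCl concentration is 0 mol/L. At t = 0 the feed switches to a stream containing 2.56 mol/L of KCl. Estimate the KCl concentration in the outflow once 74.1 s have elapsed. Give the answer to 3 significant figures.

1.90 mol/L

Accumulation = in − out for the solute gives V dC/dt = Q(C_in − C).
So dC/dt = (C_in − C)/τ with τ = V/Q = 26.8/0.491 = 54.582 s.
C approaches C_in exponentially: C(t) = C_in + (C₀ − C_in) e^(−t/τ).
C(74.1) = 2.56 + (0 − 2.56)·e^(−74.1/54.582) = 2.56 + (-2.5600)·0.25728 = 1.9014 mol/L.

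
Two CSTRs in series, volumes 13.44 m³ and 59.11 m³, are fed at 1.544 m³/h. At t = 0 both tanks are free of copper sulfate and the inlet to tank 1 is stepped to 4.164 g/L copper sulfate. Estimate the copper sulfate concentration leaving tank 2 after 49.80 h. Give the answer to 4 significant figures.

2.700 g/L

Species balance on tank i: dCᵢ/dt = (Cᵢ₋₁ − Cᵢ)/τᵢ with τᵢ = Vᵢ/Q.
τ₁ = 13.44/1.544 = 8.70466 h; τ₂ = 59.11/1.544 = 38.2837 h.
Solving the cascade with C₁(0)=C₂(0)=0 gives C₂(t) = C_in[1 − (τ₁ e^(−t/τ₁) − τ₂ e^(−t/τ₂))/(τ₁ − τ₂)].
At t = 49.80: e^(−t/τ₁) = 0.00327620, e^(−t/τ₂) = 0.272310.
C₂ = 4.164·[1 − (8.70466·0.00327620 − 38.2837·0.272310)/(-29.5790)] = 4.164·0.648518 = 2.70043 g/L.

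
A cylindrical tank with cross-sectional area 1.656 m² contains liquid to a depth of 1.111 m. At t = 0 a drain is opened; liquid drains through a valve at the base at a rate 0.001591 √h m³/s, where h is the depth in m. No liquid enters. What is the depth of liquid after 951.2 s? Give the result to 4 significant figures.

0.3565 m

A dh/dt = −Q_out = −0.001591 √h.
∫ h^(−1/2) dh = −(0.001591/A) ∫ dt, giving 2√h = 2√h₀ − (0.001591/A) t.
√h = √1.111 − 0.001591·951.2/(2·1.656) = 1.05404 − 0.456932 = 0.597108.
h = 0.597108² = 0.356538 m.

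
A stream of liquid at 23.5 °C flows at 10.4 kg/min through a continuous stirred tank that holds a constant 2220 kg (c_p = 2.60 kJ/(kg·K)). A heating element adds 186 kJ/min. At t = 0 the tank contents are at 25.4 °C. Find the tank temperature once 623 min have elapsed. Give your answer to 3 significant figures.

30.1 °C

First-law balance (no shaft work): M c_p dT/dt = ṁ c_p (T_in − T) + 186.
Rearrange: dT/dt = (T_ss − T)/τ with τ = M/ṁ = 213.46 min and T_ss = T_in + Q̇/(ṁ c_p) = 30.379 °C.
Solution: T(t) = T_ss + (T₀ − T_ss) e^(−t/τ).
T(623) = 30.379 + (-4.9787)·e^(−623/213.46) = 30.379 + (-4.9787)·0.054011 = 30.110 °C.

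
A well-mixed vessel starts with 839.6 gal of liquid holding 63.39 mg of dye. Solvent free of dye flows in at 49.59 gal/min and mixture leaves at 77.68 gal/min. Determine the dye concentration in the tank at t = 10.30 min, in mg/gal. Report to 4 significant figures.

0.03581 mg/gal

Let m(t) be the amount of dye. Volume: V(t) = V₀ + (Q_in − Q_out) t = 839.6 − 28.0900 t; V(10.30) = 550.273 gal.
Solute balance: dm/dt = 0 − Q_out C = −Q_out m/V(t).
Separate: dm/m = −Q_out dt/V(t) ⇒ ln(m/m₀) = −(Q_out/(Q_in−Q_out)) ln(V/V₀).
m = m₀ (V₀/V)^(Q_out/(Q_in−Q_out)) = 63.39 × (839.6/550.273)^(-2.76540) = 19.7055 mg.
C = m/V = 19.7055/550.273 = 0.0358103 mg/gal.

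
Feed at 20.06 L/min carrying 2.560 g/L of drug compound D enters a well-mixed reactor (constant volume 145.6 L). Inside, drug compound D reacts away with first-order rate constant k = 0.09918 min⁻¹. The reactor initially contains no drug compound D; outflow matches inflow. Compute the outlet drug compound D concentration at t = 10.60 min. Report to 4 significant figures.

Accumulation = in − out − consumed: V dC/dt = Q C_in − Q C − k V C.
dC/dt = (Q/V) C_in − (Q/V + k) C; effective rate a = Q/V + k = 0.137775 + 0.09918 = 0.236955 min⁻¹.
C_ss = Q C_in/(Q + kV) = 1.48848 g/L; C(t) = C_ss + (C₀ − C_ss) e^(−a t).
C(10.60) = 1.48848 + (-1.48848)·e^(−0.236955·10.60) = 1.48848 + (-1.48848)·0.0811286 = 1.36773 g/L.

1.368 g/L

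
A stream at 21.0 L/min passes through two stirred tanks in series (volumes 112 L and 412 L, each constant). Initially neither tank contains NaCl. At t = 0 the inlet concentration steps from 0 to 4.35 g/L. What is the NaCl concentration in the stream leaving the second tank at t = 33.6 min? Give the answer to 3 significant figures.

Species balance on tank i: dCᵢ/dt = (Cᵢ₋₁ − Cᵢ)/τᵢ with τᵢ = Vᵢ/Q.
τ₁ = 112/21.0 = 5.3333 min; τ₂ = 412/21.0 = 19.619 min.
Tank 1: C₁ = C_in(1 − e^(−t/τ₁)). Tank 2 (τ₁ ≠ τ₂): C₂ = C_in[1 − (τ₁ e^(−t/τ₁) − τ₂ e^(−t/τ₂))/(τ₁ − τ₂)].
At t = 33.6: e^(−t/τ₁) = 0.0018363, e^(−t/τ₂) = 0.18039.
C₂ = 4.35·[1 − (5.3333·0.0018363 − 19.619·0.18039)/(-14.286)] = 4.35·0.75295 = 3.2753 g/L.

3.28 g/L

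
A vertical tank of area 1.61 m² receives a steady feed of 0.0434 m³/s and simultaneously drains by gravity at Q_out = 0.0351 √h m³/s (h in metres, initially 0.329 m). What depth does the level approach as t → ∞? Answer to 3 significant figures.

Unsteady balance on liquid volume: A dh/dt = Q_in − 0.0351 √h. At steady state dh/dt = 0:
Q_in = 0.0351 √h_ss ⇒ √h_ss = 0.0434/0.0351 = 1.2365.
h_ss = 1.2365² = 1.5289 m. (Since h₀ = 0.329 m < h_ss, the level will rise toward this value.)

1.53 m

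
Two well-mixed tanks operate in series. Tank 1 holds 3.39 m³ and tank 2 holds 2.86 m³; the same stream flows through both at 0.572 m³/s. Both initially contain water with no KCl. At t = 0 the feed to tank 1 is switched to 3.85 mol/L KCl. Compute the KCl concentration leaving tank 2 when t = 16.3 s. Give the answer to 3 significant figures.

Time constants: τᵢ = Vᵢ/Q for each well-mixed tank.
τ₁ = 3.39/0.572 = 5.9266 s; τ₂ = 2.86/0.572 = 5.0000 s.
Tank 1: C₁ = C_in(1 − e^(−t/τ₁)). Tank 2 (τ₁ ≠ τ₂): C₂ = C_in[1 − (τ₁ e^(−t/τ₁) − τ₂ e^(−t/τ₂))/(τ₁ − τ₂)].
At t = 16.3: e^(−t/τ₁) = 0.063907, e^(−t/τ₂) = 0.038388.
C₂ = 3.85·[1 − (5.9266·0.063907 − 5.0000·0.038388)/(0.92657)] = 3.85·0.79839 = 3.0738 mol/L.

3.07 mol/L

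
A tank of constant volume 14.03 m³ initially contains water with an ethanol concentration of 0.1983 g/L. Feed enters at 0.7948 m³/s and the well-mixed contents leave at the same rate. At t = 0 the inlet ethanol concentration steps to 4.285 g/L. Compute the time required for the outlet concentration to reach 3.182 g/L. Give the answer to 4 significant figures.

Species balance: V dC/dt = Q(C_in − C) ⇒ τ = V/Q = 17.6522 s.
C(t) = C_in + (C₀ − C_in) e^(−t/τ). Set C = 3.182 and solve for t:
e^(−t/τ) = (C − C_in)/(C₀ − C_in) = (3.182 − 4.285)/(0.1983 − 4.285) = 0.269900
t = −τ ln(…) = 17.6522 × 1.30970 = 23.1192 s.

23.12 s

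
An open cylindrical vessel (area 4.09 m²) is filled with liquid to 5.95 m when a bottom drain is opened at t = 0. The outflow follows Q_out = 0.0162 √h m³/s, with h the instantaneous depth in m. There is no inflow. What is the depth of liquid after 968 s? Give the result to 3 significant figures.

0.273 m

Volume balance on the tank: A dh/dt = −0.0162 √h.
∫ h^(−1/2) dh = −(0.0162/A) ∫ dt, giving 2√h = 2√h₀ − (0.0162/A) t.
√h = √5.95 − 0.0162·968/(2·4.09) = 2.4393 − 1.9171 = 0.52220.
h = 0.52220² = 0.27269 m.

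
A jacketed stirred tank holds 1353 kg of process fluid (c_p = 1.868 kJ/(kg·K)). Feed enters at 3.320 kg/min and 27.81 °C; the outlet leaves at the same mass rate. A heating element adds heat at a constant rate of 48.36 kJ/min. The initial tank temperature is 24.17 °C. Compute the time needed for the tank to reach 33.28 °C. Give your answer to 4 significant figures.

648.8 min

Unsteady energy balance on the tank contents: M c_p dT/dt = ṁ c_p (T_in − T) + 48.36.
τ = M/ṁ = 407.530 min; T_ss = T_in + Q̇/(ṁ c_p) = 35.6078 °C.
T(t) = T_ss + (T₀ − T_ss) e^(−t/τ). Set T = 33.28:
e^(−t/τ) = (33.28 − 35.6078)/(24.17 − 35.6078) = 0.203517
t = −407.530 · ln(0.203517) = 648.790 min.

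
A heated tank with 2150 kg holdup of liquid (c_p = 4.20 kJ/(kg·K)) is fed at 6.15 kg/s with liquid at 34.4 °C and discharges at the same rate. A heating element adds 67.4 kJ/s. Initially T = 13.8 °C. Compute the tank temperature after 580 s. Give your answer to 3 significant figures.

Energy balance: M c_p dT/dt = ṁ c_p (T_in − T) + 67.4.
τ = M/ṁ = 349.59 s; T_ss = T_in + Q̇/(ṁ c_p) = 34.4 + 67.4/(6.15·4.20) = 37.009 °C.
Solution: T(t) = T_ss + (T₀ − T_ss) e^(−t/τ).
T(580) = 37.009 + (-23.209)·e^(−580/349.59) = 37.009 + (-23.209)·0.19032 = 32.592 °C.

32.6 °C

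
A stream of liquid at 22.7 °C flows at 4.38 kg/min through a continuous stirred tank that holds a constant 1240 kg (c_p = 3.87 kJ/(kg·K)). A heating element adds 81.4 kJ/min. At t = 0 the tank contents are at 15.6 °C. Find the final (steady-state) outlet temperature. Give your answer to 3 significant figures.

Unsteady energy balance on the tank contents: M c_p dT/dt = ṁ c_p (T_in − T) + 81.4.
At steady state dT/dt = 0 ⇒ T_ss = T_in + Q̇/(ṁ c_p) = 22.7 + 81.4/(4.38·3.87) = 27.502 °C.

27.5 °C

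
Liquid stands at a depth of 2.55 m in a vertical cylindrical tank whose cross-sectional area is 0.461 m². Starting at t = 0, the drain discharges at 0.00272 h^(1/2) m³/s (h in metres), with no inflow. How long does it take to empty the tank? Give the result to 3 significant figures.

541 s

With no inflow, A dh/dt = −0.00272 √h.
∫ h^(−1/2) dh = −(0.00272/A) ∫ dt, giving 2√h = 2√h₀ − (0.00272/A) t.
Set h = 0: 2√h₀ = (0.00272/A) t_empty ⇒ t_empty = 2A√h₀/0.00272.
t_empty = 2·0.461·√2.55/0.00272 = 0.92200·1.5969/0.00272 = 541.29 s.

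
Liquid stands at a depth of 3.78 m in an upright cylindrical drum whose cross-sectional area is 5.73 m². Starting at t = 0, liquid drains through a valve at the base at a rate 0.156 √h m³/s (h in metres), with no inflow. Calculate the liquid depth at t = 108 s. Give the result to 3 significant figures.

Unsteady balance on liquid volume: A dh/dt = −0.156 √h.
Separate and integrate: 2(√h − √h₀) = −(0.156/A) t.
√h = √3.78 − 0.156·108/(2·5.73) = 1.9442 − 1.4702 = 0.47407.
h = 0.47407² = 0.22474 m.

0.225 m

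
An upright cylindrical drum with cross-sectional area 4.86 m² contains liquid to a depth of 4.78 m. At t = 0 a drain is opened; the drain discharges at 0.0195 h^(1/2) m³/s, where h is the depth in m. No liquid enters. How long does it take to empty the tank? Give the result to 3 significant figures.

1090 s

With no inflow, A dh/dt = −0.0195 √h.
Separate and integrate: 2(√h − √h₀) = −(0.0195/A) t.
Tank is empty when √h = 0: t_empty = 2A√h₀/0.0195.
t_empty = 2·4.86·√4.78/0.0195 = 9.7200·2.1863/0.0195 = 1089.8 s.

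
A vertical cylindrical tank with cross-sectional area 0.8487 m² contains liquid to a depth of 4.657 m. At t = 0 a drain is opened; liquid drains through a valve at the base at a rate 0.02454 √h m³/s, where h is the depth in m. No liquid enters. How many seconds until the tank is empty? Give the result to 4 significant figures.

149.3 s

With no inflow, A dh/dt = −0.02454 √h.
∫ h^(−1/2) dh = −(0.02454/A) ∫ dt, giving 2√h = 2√h₀ − (0.02454/A) t.
Set h = 0: 2√h₀ = (0.02454/A) t_empty ⇒ t_empty = 2A√h₀/0.02454.
t_empty = 2·0.8487·√4.657/0.02454 = 1.69740·2.15801/0.02454 = 149.267 s.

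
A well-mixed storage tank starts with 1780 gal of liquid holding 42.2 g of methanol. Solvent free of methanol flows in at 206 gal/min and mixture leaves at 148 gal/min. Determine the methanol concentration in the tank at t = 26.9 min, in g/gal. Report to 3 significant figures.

0.00254 g/gal

Let m(t) be the amount of methanol. Volume: V(t) = V₀ + (Q_in − Q_out) t = 1780 + 58.000 t; V(26.9) = 3340.2 gal.
Solute balance: dm/dt = 0 − Q_out C = −Q_out m/V(t).
dm/m = −Q_out dt/(V₀ + 58.000 t); integrating gives ln(m/m₀) = −(Q_out/(Q_in−Q_out)) ln(V/V₀).
m = m₀ (V₀/V)^(Q_out/(Q_in−Q_out)) = 42.2 × (1780/3340.2)^(2.5517) = 8.4682 g.
C = m/V = 8.4682/3340.2 = 0.0025352 g/gal.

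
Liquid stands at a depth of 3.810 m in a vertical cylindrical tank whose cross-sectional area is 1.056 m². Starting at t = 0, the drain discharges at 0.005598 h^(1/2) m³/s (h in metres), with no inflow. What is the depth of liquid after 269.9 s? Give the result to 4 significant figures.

1.529 m

A dh/dt = −Q_out = −0.005598 √h.
∫ h^(−1/2) dh = −(0.005598/A) ∫ dt, giving 2√h = 2√h₀ − (0.005598/A) t.
√h = √3.810 − 0.005598·269.9/(2·1.056) = 1.95192 − 0.715388 = 1.23653.
h = 1.23653² = 1.52902 m.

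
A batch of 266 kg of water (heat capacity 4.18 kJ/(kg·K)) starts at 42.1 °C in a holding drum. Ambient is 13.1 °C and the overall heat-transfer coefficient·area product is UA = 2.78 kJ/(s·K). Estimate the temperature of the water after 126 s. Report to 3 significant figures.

Lumped-capacitance energy balance: M c_p dT/dt = UA(T_amb − T).
dT/dt = (T_ss − T)/τ with T_ss = T_amb = 13.100 °C, τ = M c_p/UA = 266·4.18/2.78 = 399.96 s.
Solution: T(t) = T_ss + (T₀ − T_ss) e^(−t/τ).
T(126) = 13.100 + (29.000)·0.72976 = 34.263 °C.

34.3 °C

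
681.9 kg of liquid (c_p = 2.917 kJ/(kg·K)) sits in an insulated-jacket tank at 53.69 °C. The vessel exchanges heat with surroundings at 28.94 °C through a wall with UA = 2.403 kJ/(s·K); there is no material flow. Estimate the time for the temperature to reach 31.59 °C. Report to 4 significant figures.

1849 s

Lumped-capacitance energy balance: M c_p dT/dt = UA(T_amb − T).
τ = M c_p/UA = 827.758 s; T_ss = T_amb = 28.9400 °C.
T(t) = T_ss + (T₀ − T_ss)e^(−t/τ); set T = 31.59:
t = −τ ln[(T − T_ss)/(T₀ − T_ss)] = −827.758 · ln(0.107071) = 1849.43 s.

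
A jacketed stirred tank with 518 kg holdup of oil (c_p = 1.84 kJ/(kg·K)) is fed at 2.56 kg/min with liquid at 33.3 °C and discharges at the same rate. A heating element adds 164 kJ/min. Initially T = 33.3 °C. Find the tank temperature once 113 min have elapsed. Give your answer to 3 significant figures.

48.2 °C

Unsteady energy balance on the tank contents: M c_p dT/dt = ṁ c_p (T_in − T) + 164.
τ = M/ṁ = 202.34 min; T_ss = T_in + Q̇/(ṁ c_p) = 33.3 + 164/(2.56·1.84) = 68.117 °C.
T approaches T_ss exponentially: T(t) = T_ss + (T₀ − T_ss) e^(−t/τ).
T(113) = 68.117 + (-34.817)·e^(−113/202.34) = 68.117 + (-34.817)·0.57209 = 48.198 °C.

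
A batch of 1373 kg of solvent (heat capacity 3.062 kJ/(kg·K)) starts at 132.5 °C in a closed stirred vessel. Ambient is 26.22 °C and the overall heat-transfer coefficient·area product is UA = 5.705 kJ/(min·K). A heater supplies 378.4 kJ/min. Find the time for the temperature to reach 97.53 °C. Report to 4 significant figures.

1534 min

First-law balance (no shaft work): M c_p dT/dt = −UA(T − T_amb) + Q̇.
τ = M c_p/UA = 736.920 min; T_ss = T_amb + Q̇/UA = 26.22 + 378.4/5.705 = 92.5478 °C.
T(t) = T_ss + (T₀ − T_ss)e^(−t/τ); set T = 97.53:
t = −τ ln[(T − T_ss)/(T₀ − T_ss)] = −736.920 · ln(0.124704) = 1534.13 min.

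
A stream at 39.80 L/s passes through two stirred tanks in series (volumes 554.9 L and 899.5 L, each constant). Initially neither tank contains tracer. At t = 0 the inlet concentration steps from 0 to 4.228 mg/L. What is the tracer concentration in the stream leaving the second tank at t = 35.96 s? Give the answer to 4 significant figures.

2.496 mg/L

Time constants: τᵢ = Vᵢ/Q for each well-mixed tank.
τ₁ = 554.9/39.80 = 13.9422 s; τ₂ = 899.5/39.80 = 22.6005 s.
Tank 1: C₁ = C_in(1 − e^(−t/τ₁)). Tank 2 (τ₁ ≠ τ₂): C₂ = C_in[1 − (τ₁ e^(−t/τ₁) − τ₂ e^(−t/τ₂))/(τ₁ − τ₂)].
At t = 35.96: e^(−t/τ₁) = 0.0758333, e^(−t/τ₂) = 0.203698.
C₂ = 4.228·[1 − (13.9422·0.0758333 − 22.6005·0.203698)/(-8.65829)] = 4.228·0.590404 = 2.49623 mg/L.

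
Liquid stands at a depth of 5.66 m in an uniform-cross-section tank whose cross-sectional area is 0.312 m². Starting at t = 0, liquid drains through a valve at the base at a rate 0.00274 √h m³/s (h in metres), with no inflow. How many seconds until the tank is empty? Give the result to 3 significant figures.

With no inflow, A dh/dt = −0.00274 √h.
∫ h^(−1/2) dh = −(0.00274/A) ∫ dt, giving 2√h = 2√h₀ − (0.00274/A) t.
Set h = 0: 2√h₀ = (0.00274/A) t_empty ⇒ t_empty = 2A√h₀/0.00274.
t_empty = 2·0.312·√5.66/0.00274 = 0.62400·2.3791/0.00274 = 541.80 s.

542 s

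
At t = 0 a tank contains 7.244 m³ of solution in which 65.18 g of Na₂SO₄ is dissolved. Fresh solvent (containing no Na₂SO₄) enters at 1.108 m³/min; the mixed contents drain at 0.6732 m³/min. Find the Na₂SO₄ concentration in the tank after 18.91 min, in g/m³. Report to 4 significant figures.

1.302 g/m³

Total volume: dV/dt = Q_in − Q_out = 0.434800 m³/min, so V(t) = 7.244 + 0.434800 t and V(18.91) = 15.4661 m³.
No Na₂SO₄ enters, so dm/dt = −Q_out · (m/V).
dm/m = −Q_out dt/(V₀ + 0.434800 t); integrating gives ln(m/m₀) = −(Q_out/(Q_in−Q_out)) ln(V/V₀).
m = m₀ (V₀/V)^(Q_out/(Q_in−Q_out)) = 65.18 × (7.244/15.4661)^(1.54830) = 20.1420 g.
C = m/V = 20.1420/15.4661 = 1.30234 g/m³.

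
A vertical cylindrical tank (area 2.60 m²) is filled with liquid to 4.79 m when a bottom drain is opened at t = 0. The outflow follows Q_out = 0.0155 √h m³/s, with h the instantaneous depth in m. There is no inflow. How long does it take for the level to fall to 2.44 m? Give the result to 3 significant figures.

Unsteady balance on liquid volume: A dh/dt = −0.0155 √h.
This is separable: 2 d(√h)/dt = −0.0155/A, so √h = √h₀ − (0.0155/(2A)) t.
t = 2A(√h₀ − √h)/0.0155 = 2·2.60·(√4.79 − √2.44)/0.0155
  = 5.2000 × (2.1886 − 1.5620) / 0.0155 = 210.20 s.

210 s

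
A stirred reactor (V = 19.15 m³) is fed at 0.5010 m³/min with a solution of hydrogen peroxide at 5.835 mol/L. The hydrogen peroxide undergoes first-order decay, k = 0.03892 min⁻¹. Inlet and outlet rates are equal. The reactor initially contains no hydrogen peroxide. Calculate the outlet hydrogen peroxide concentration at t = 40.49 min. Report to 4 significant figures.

2.177 mol/L

Species balance: V dC/dt = Q C_in − Q C − k V C.
dC/dt = (Q/V) C_in − (Q/V + k) C; effective rate a = Q/V + k = 0.0261619 + 0.03892 = 0.0650819 min⁻¹.
C_ss = Q C_in/(Q + kV) = 2.34558 mol/L; C(t) = C_ss + (C₀ − C_ss) e^(−a t).
C(40.49) = 2.34558 + (-2.34558)·e^(−0.0650819·40.49) = 2.34558 + (-2.34558)·0.0717071 = 2.17738 mol/L.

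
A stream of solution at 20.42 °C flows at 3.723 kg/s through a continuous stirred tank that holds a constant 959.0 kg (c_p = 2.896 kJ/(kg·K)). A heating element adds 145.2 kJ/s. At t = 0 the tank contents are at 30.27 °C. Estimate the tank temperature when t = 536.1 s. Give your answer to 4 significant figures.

33.44 °C

First-law balance (no shaft work): M c_p dT/dt = ṁ c_p (T_in − T) + 145.2.
Rearrange: dT/dt = (T_ss − T)/τ with τ = M/ṁ = 257.588 s and T_ss = T_in + Q̇/(ṁ c_p) = 33.8871 °C.
Solution: T(t) = T_ss + (T₀ − T_ss) e^(−t/τ).
T(536.1) = 33.8871 + (-3.61713)·e^(−536.1/257.588) = 33.8871 + (-3.61713)·0.124777 = 33.4358 °C.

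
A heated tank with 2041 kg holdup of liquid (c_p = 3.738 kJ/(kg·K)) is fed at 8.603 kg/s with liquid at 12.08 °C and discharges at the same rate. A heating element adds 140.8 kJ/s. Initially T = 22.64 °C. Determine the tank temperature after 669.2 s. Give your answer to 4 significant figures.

16.83 °C

Heat balance on the well-mixed liquid: M c_p dT/dt = ṁ c_p (T_in − T) + 140.8.
τ = M/ṁ = 237.243 s; T_ss = T_in + Q̇/(ṁ c_p) = 12.08 + 140.8/(8.603·3.738) = 16.4584 °C.
This is linear first-order; T(t) = T_ss + (T₀ − T_ss) e^(−t/τ).
T(669.2) = 16.4584 + (6.18162)·e^(−669.2/237.243) = 16.4584 + (6.18162)·0.0595619 = 16.8266 °C.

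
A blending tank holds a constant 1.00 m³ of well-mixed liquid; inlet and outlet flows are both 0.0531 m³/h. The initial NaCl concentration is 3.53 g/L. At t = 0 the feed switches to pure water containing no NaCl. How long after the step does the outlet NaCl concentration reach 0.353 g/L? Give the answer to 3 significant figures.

43.4 h

Transient balance on the dissolved component: V dC/dt = Q(C_in − C), so τ = V/Q = 18.832 h.
C(t) = C_in + (C₀ − C_in) e^(−t/τ). Set C = 0.353 and solve for t:
e^(−t/τ) = (C − C_in)/(C₀ − C_in) = (0.353 − 0)/(3.53 − 0) = 0.10000
t = −τ ln(…) = 18.832 × 2.3026 = 43.363 h.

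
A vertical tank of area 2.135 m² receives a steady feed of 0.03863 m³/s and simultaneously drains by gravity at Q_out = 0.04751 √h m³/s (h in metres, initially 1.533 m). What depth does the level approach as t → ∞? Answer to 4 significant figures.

A dh/dt = Q_in − 0.04751 √h. Steady state requires inflow = outflow:
Q_in = 0.04751 √h_ss ⇒ √h_ss = 0.03863/0.04751 = 0.813092.
h_ss = 0.813092² = 0.661119 m. (Since h₀ = 1.533 m > h_ss, the level will fall toward this value.)

0.6611 m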